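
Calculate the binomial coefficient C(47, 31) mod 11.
0

Using Lucas' theorem:
Write n=47 and k=31 in base 11:
n in base 11: [4, 3]
k in base 11: [2, 9]
C(47,31) mod 11 = ∏ C(n_i, k_i) mod 11
Digit binomials (mod 11): C(4,2) = 6; C(3,9) = 0 (k_i > n_i)
Product: 6 × 0 = 0 ≡ 0 (mod 11)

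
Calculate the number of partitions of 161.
118159068427

p(n) counts ways to write n as a sum of positive integers (order ignored).
Euler's pentagonal recurrence: p(k) = p(k-1) + p(k-2) - p(k-5) - p(k-7) + p(k-12) + p(k-15) - ... (offsets j(3j∓1)/2, signs ++--, p(0)=1, p(<0)=0).
DP table for k = 0..160: p(0)=1, p(1)=1, p(2)=2, p(3)=3, p(4)=5, p(5)=7, p(6)=11, p(7)=15, p(8)=22, p(9)=30, p(10)=42, p(11)=56, p(12)=77, p(13)=101, p(14)=135, p(15)=176, p(16)=231, p(17)=297, p(18)=385, p(19)=490, p(20)=627, p(21)=792, p(22)=1002, p(23)=1255, p(24)=1575, p(25)=1958, p(26)=2436, p(27)=3010, p(28)=3718, p(29)=4565, p(30)=5604, p(31)=6842, p(32)=8349, p(33)=10143, p(34)=12310, p(35)=14883, p(36)=17977, p(37)=21637, p(38)=26015, p(39)=31185, p(40)=37338, p(41)=44583, p(42)=53174, p(43)=63261, p(44)=75175, p(45)=89134, p(46)=105558, p(47)=124754, p(48)=147273, p(49)=173525, p(50)=204226, p(51)=239943, p(52)=281589, p(53)=329931, p(54)=386155, p(55)=451276, p(56)=526823, p(57)=614154, p(58)=715220, p(59)=831820, p(60)=966467, p(61)=1121505, p(62)=1300156, p(63)=1505499, p(64)=1741630, p(65)=2012558, p(66)=2323520, p(67)=2679689, p(68)=3087735, p(69)=3554345, p(70)=4087968, p(71)=4697205, p(72)=5392783, p(73)=6185689, p(74)=7089500, p(75)=8118264, p(76)=9289091, p(77)=10619863, p(78)=12132164, p(79)=13848650, p(80)=15796476, p(81)=18004327, p(82)=20506255, p(83)=23338469, p(84)=26543660, p(85)=30167357, p(86)=34262962, p(87)=38887673, p(88)=44108109, p(89)=49995925, p(90)=56634173, p(91)=64112359, p(92)=72533807, p(93)=82010177, p(94)=92669720, p(95)=104651419, p(96)=118114304, p(97)=133230930, p(98)=150198136, p(99)=169229875, p(100)=190569292, p(101)=214481126, p(102)=241265379, p(103)=271248950, p(104)=304801365, p(105)=342325709, p(106)=384276336, p(107)=431149389, p(108)=483502844, p(109)=541946240, p(110)=607163746, p(111)=679903203, p(112)=761002156, p(113)=851376628, p(114)=952050665, p(115)=1064144451, p(116)=1188908248, p(117)=1327710076, p(118)=1482074143, p(119)=1653668665, p(120)=1844349560, p(121)=2056148051, p(122)=2291320912, p(123)=2552338241, p(124)=2841940500, p(125)=3163127352, p(126)=3519222692, p(127)=3913864295, p(128)=4351078600, p(129)=4835271870, p(130)=5371315400, p(131)=5964539504, p(132)=6620830889, p(133)=7346629512, p(134)=8149040695, p(135)=9035836076, p(136)=10015581680, p(137)=11097645016, p(138)=12292341831, p(139)=13610949895, p(140)=15065878135, p(141)=16670689208, p(142)=18440293320, p(143)=20390982757, p(144)=22540654445, p(145)=24908858009, p(146)=27517052599, p(147)=30388671978, p(148)=33549419497, p(149)=37027355200, p(150)=40853235313, p(151)=45060624582, p(152)=49686288421, p(153)=54770336324, p(154)=60356673280, p(155)=66493182097, p(156)=73232243759, p(157)=80630964769, p(158)=88751778802, p(159)=97662728555, p(160)=107438159466.
Final step: p(161) = p(160) + p(159) - p(156) - p(154) + p(149) + p(146) - p(139) - p(135) + p(126) + p(121) - p(110) - p(104) + p(91) + p(84) - p(69) - p(61) + p(44) + p(35) - p(16) - p(6)
= 107438159466 + 97662728555 - 73232243759 - 60356673280 + 37027355200 + 27517052599 - 13610949895 - 9035836076 + 3519222692 + 2056148051 - 607163746 - 304801365 + 64112359 + 26543660 - 3554345 - 1121505 + 75175 + 14883 - 231 - 11
= 118159068427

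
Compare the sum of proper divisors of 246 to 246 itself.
abundant

Proper divisors of 246: sum = 1 + 2 + 3 + 6 + 41 + 82 + 123 = 258
Since 258 > 246, 246 is abundant.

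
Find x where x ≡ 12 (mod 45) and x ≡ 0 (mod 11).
462

Using Chinese Remainder Theorem:
M = 45 × 11 = 495
M1 = 11, M2 = 45
y1 = 11^(-1) mod 45 = 41
y2 = 45^(-1) mod 11 = 1
x = (12×11×41 + 0×45×1) mod 495 = 462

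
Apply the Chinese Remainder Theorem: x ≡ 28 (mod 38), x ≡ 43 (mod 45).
1168

Using Chinese Remainder Theorem:
M = 38 × 45 = 1710
M1 = 45, M2 = 38
y1 = 45^(-1) mod 38 = 11
y2 = 38^(-1) mod 45 = 32
x = (28×45×11 + 43×38×32) mod 1710 = 1168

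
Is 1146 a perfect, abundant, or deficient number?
abundant

Proper divisors of 1146: sum = 1 + 2 + 3 + 6 + 191 + 382 + 573 = 1158
Since 1158 > 1146, 1146 is abundant.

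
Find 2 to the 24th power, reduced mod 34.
18

Repeated squaring. Binary of 24 = 11000.
2^1 ≡ 2 (mod 34); 2^2 ≡ 4 (mod 34); 2^4 ≡ 16 (mod 34); 2^8 ≡ 18 (mod 34); 2^16 ≡ 18 (mod 34)
2^24 = 2^8 × 2^16 ≡ 18 (mod 34)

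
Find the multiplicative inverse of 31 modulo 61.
2

gcd(31, 61) = 1, so the inverse exists.
Extended Euclidean algorithm on (61, 31):
61 = 1 × 31 + 30  ⟹  30 = (1)·61 + (-1)·31
31 = 1 × 30 + 1  ⟹  1 = (-1)·61 + (2)·31
So (2)·31 ≡ 1 (mod 61), i.e. 31^(-1) ≡ 2 (mod 61).
Check: 31 × 2 = 62 ≡ 1 (mod 61)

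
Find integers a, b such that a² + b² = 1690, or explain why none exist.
3² + 41² (a=3, b=41)

Factorization: 1690 = 2 × 5 × 13^2
By Fermat: n is sum of two squares iff every prime p ≡ 3 (mod 4) appears to even power.
All primes ≡ 3 (mod 4) appear to even power.
Search a = 0, 1, 2, … for 1690 - a² a perfect square: first hit at a = 3: 1690 - 9 = 1681 = 41².
1690 = 3² + 41² = 9 + 1681 ✓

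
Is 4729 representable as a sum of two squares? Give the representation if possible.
45² + 52² (a=45, b=52)

Factorization: 4729 = 4729
By Fermat: n is sum of two squares iff every prime p ≡ 3 (mod 4) appears to even power.
All primes ≡ 3 (mod 4) appear to even power.
Search a = 0, 1, 2, … for 4729 - a² a perfect square: first hit at a = 45: 4729 - 2025 = 2704 = 52².
4729 = 45² + 52² = 2025 + 2704 ✓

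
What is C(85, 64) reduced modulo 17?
0

Using Lucas' theorem:
Write n=85 and k=64 in base 17:
n in base 17: [5, 0]
k in base 17: [3, 13]
C(85,64) mod 17 = ∏ C(n_i, k_i) mod 17
Digit binomials (mod 17): C(5,3) = 10; C(0,13) = 0 (k_i > n_i)
Product: 10 × 0 = 0 ≡ 0 (mod 17)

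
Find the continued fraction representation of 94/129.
[0; 1, 2, 1, 2, 5, 2]

Euclidean algorithm steps:
94 = 0 × 129 + 94
129 = 1 × 94 + 35
94 = 2 × 35 + 24
35 = 1 × 24 + 11
24 = 2 × 11 + 2
11 = 5 × 2 + 1
2 = 2 × 1 + 0
Continued fraction: [0; 1, 2, 1, 2, 5, 2]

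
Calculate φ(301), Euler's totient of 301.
252

301 = 7 × 43
φ(n) = n × ∏(1 - 1/p) for each prime p dividing n
φ(301) = 301 × (1 - 1/7) × (1 - 1/43) = 252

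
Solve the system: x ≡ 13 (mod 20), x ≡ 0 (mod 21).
273

Using Chinese Remainder Theorem:
M = 20 × 21 = 420
M1 = 21, M2 = 20
y1 = 21^(-1) mod 20 = 1
y2 = 20^(-1) mod 21 = 20
x = (13×21×1 + 0×20×20) mod 420 = 273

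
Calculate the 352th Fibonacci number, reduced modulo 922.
857

Matrix identity: Q^n = [[F_(n+1), F_n], [F_n, F_(n-1)]] with Q = [[1,1],[1,0]].
n = 352 = 101100000₂. Square-and-multiply, entries mod 922:
Q^1 = [[1,1],[1,0]]
Q^2 = (Q^1)² = [[2,1],[1,1]]
Q^5 = (Q^2)²·Q = [[8,5],[5,3]]
Q^11 = (Q^5)²·Q = [[144,89],[89,55]]
Q^22 = (Q^11)² = [[75,193],[193,804]]
Q^44 = (Q^22)² = [[462,921],[921,463]]
Q^88 = (Q^44)² = [[463,919],[919,466]]
Q^176 = (Q^88)² = [[474,901],[901,495]]
Q^352 = (Q^176)² = [[149,857],[857,214]]
F_352 mod 922 = Q^352[0][1] = 857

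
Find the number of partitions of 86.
34262962

p(n) counts ways to write n as a sum of positive integers (order ignored).
Euler's pentagonal recurrence: p(k) = p(k-1) + p(k-2) - p(k-5) - p(k-7) + p(k-12) + p(k-15) - ... (offsets j(3j∓1)/2, signs ++--, p(0)=1, p(<0)=0).
DP table for k = 0..85: p(0)=1, p(1)=1, p(2)=2, p(3)=3, p(4)=5, p(5)=7, p(6)=11, p(7)=15, p(8)=22, p(9)=30, p(10)=42, p(11)=56, p(12)=77, p(13)=101, p(14)=135, p(15)=176, p(16)=231, p(17)=297, p(18)=385, p(19)=490, p(20)=627, p(21)=792, p(22)=1002, p(23)=1255, p(24)=1575, p(25)=1958, p(26)=2436, p(27)=3010, p(28)=3718, p(29)=4565, p(30)=5604, p(31)=6842, p(32)=8349, p(33)=10143, p(34)=12310, p(35)=14883, p(36)=17977, p(37)=21637, p(38)=26015, p(39)=31185, p(40)=37338, p(41)=44583, p(42)=53174, p(43)=63261, p(44)=75175, p(45)=89134, p(46)=105558, p(47)=124754, p(48)=147273, p(49)=173525, p(50)=204226, p(51)=239943, p(52)=281589, p(53)=329931, p(54)=386155, p(55)=451276, p(56)=526823, p(57)=614154, p(58)=715220, p(59)=831820, p(60)=966467, p(61)=1121505, p(62)=1300156, p(63)=1505499, p(64)=1741630, p(65)=2012558, p(66)=2323520, p(67)=2679689, p(68)=3087735, p(69)=3554345, p(70)=4087968, p(71)=4697205, p(72)=5392783, p(73)=6185689, p(74)=7089500, p(75)=8118264, p(76)=9289091, p(77)=10619863, p(78)=12132164, p(79)=13848650, p(80)=15796476, p(81)=18004327, p(82)=20506255, p(83)=23338469, p(84)=26543660, p(85)=30167357.
Final step: p(86) = p(85) + p(84) - p(81) - p(79) + p(74) + p(71) - p(64) - p(60) + p(51) + p(46) - p(35) - p(29) + p(16) + p(9)
= 30167357 + 26543660 - 18004327 - 13848650 + 7089500 + 4697205 - 1741630 - 966467 + 239943 + 105558 - 14883 - 4565 + 231 + 30
= 34262962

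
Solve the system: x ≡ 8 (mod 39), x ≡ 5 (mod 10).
125

Using Chinese Remainder Theorem:
M = 39 × 10 = 390
M1 = 10, M2 = 39
y1 = 10^(-1) mod 39 = 4
y2 = 39^(-1) mod 10 = 9
x = (8×10×4 + 5×39×9) mod 390 = 125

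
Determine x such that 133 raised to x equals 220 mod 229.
194

Baby-step giant-step with step n = ⌈√229⌉ = 16.
Baby steps 133^j mod 229 (j:value) for j=0..15: 0:1, 1:133, 2:56, 3:120, 4:159, 5:79, 6:202, 7:73, 8:91, 9:195, 10:58, 11:157, 12:42, 13:90, 14:62, 15:2.
Giant-step multiplier: 133^(-16) ≡ 133^(228-16) = 133^212 ≡ 130 (mod 229).
Giant steps γ_i = 220·130^i mod 229: γ_0=220, γ_1=204, γ_2=185, γ_3=5, γ_4=192, γ_5=228, γ_6=99, γ_7=46, γ_8=26, γ_9=174, γ_10=178, γ_11=11, γ_12=56 (in table at j=2).
x = i·n + j = 12·16 + 2 = 194.
Check: 133^194 ≡ 220 (mod 229).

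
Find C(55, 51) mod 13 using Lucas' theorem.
0

Using Lucas' theorem:
Write n=55 and k=51 in base 13:
n in base 13: [4, 3]
k in base 13: [3, 12]
C(55,51) mod 13 = ∏ C(n_i, k_i) mod 13
Digit binomials (mod 13): C(4,3) = 4; C(3,12) = 0 (k_i > n_i)
Product: 4 × 0 = 0 ≡ 0 (mod 13)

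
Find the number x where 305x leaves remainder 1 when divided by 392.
9

gcd(305, 392) = 1, so the inverse exists.
Extended Euclidean algorithm on (392, 305):
392 = 1 × 305 + 87  ⟹  87 = (1)·392 + (-1)·305
305 = 3 × 87 + 44  ⟹  44 = (-3)·392 + (4)·305
87 = 1 × 44 + 43  ⟹  43 = (4)·392 + (-5)·305
44 = 1 × 43 + 1  ⟹  1 = (-7)·392 + (9)·305
So (9)·305 ≡ 1 (mod 392), i.e. 305^(-1) ≡ 9 (mod 392).
Check: 305 × 9 = 2745 ≡ 1 (mod 392)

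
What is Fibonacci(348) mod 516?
384

Matrix identity: Q^n = [[F_(n+1), F_n], [F_n, F_(n-1)]] with Q = [[1,1],[1,0]].
n = 348 = 101011100₂. Square-and-multiply, entries mod 516:
Q^1 = [[1,1],[1,0]]
Q^2 = (Q^1)² = [[2,1],[1,1]]
Q^5 = (Q^2)²·Q = [[8,5],[5,3]]
Q^10 = (Q^5)² = [[89,55],[55,34]]
Q^21 = (Q^10)²·Q = [[167,110],[110,57]]
Q^43 = (Q^21)²·Q = [[129,257],[257,388]]
Q^87 = (Q^43)²·Q = [[387,130],[130,257]]
Q^174 = (Q^87)² = [[1,128],[128,389]]
Q^348 = (Q^174)² = [[389,384],[384,5]]
F_348 mod 516 = Q^348[0][1] = 384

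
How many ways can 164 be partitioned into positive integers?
156919475295

p(n) counts ways to write n as a sum of positive integers (order ignored).
Euler's pentagonal recurrence: p(k) = p(k-1) + p(k-2) - p(k-5) - p(k-7) + p(k-12) + p(k-15) - ... (offsets j(3j∓1)/2, signs ++--, p(0)=1, p(<0)=0).
DP table for k = 0..163: p(0)=1, p(1)=1, p(2)=2, p(3)=3, p(4)=5, p(5)=7, p(6)=11, p(7)=15, p(8)=22, p(9)=30, p(10)=42, p(11)=56, p(12)=77, p(13)=101, p(14)=135, p(15)=176, p(16)=231, p(17)=297, p(18)=385, p(19)=490, p(20)=627, p(21)=792, p(22)=1002, p(23)=1255, p(24)=1575, p(25)=1958, p(26)=2436, p(27)=3010, p(28)=3718, p(29)=4565, p(30)=5604, p(31)=6842, p(32)=8349, p(33)=10143, p(34)=12310, p(35)=14883, p(36)=17977, p(37)=21637, p(38)=26015, p(39)=31185, p(40)=37338, p(41)=44583, p(42)=53174, p(43)=63261, p(44)=75175, p(45)=89134, p(46)=105558, p(47)=124754, p(48)=147273, p(49)=173525, p(50)=204226, p(51)=239943, p(52)=281589, p(53)=329931, p(54)=386155, p(55)=451276, p(56)=526823, p(57)=614154, p(58)=715220, p(59)=831820, p(60)=966467, p(61)=1121505, p(62)=1300156, p(63)=1505499, p(64)=1741630, p(65)=2012558, p(66)=2323520, p(67)=2679689, p(68)=3087735, p(69)=3554345, p(70)=4087968, p(71)=4697205, p(72)=5392783, p(73)=6185689, p(74)=7089500, p(75)=8118264, p(76)=9289091, p(77)=10619863, p(78)=12132164, p(79)=13848650, p(80)=15796476, p(81)=18004327, p(82)=20506255, p(83)=23338469, p(84)=26543660, p(85)=30167357, p(86)=34262962, p(87)=38887673, p(88)=44108109, p(89)=49995925, p(90)=56634173, p(91)=64112359, p(92)=72533807, p(93)=82010177, p(94)=92669720, p(95)=104651419, p(96)=118114304, p(97)=133230930, p(98)=150198136, p(99)=169229875, p(100)=190569292, p(101)=214481126, p(102)=241265379, p(103)=271248950, p(104)=304801365, p(105)=342325709, p(106)=384276336, p(107)=431149389, p(108)=483502844, p(109)=541946240, p(110)=607163746, p(111)=679903203, p(112)=761002156, p(113)=851376628, p(114)=952050665, p(115)=1064144451, p(116)=1188908248, p(117)=1327710076, p(118)=1482074143, p(119)=1653668665, p(120)=1844349560, p(121)=2056148051, p(122)=2291320912, p(123)=2552338241, p(124)=2841940500, p(125)=3163127352, p(126)=3519222692, p(127)=3913864295, p(128)=4351078600, p(129)=4835271870, p(130)=5371315400, p(131)=5964539504, p(132)=6620830889, p(133)=7346629512, p(134)=8149040695, p(135)=9035836076, p(136)=10015581680, p(137)=11097645016, p(138)=12292341831, p(139)=13610949895, p(140)=15065878135, p(141)=16670689208, p(142)=18440293320, p(143)=20390982757, p(144)=22540654445, p(145)=24908858009, p(146)=27517052599, p(147)=30388671978, p(148)=33549419497, p(149)=37027355200, p(150)=40853235313, p(151)=45060624582, p(152)=49686288421, p(153)=54770336324, p(154)=60356673280, p(155)=66493182097, p(156)=73232243759, p(157)=80630964769, p(158)=88751778802, p(159)=97662728555, p(160)=107438159466, p(161)=118159068427, p(162)=129913904637, p(163)=142798995930.
Final step: p(164) = p(163) + p(162) - p(159) - p(157) + p(152) + p(149) - p(142) - p(138) + p(129) + p(124) - p(113) - p(107) + p(94) + p(87) - p(72) - p(64) + p(47) + p(38) - p(19) - p(9)
= 142798995930 + 129913904637 - 97662728555 - 80630964769 + 49686288421 + 37027355200 - 18440293320 - 12292341831 + 4835271870 + 2841940500 - 851376628 - 431149389 + 92669720 + 38887673 - 5392783 - 1741630 + 124754 + 26015 - 490 - 30
= 156919475295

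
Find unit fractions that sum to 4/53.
1/14 + 1/248 + 1/92008

Greedy algorithm:
4/53: ceiling(53/4) = 14, use 1/14
3/742: ceiling(742/3) = 248, use 1/248
1/92008: ceiling(92008/1) = 92008, use 1/92008
Result: 4/53 = 1/14 + 1/248 + 1/92008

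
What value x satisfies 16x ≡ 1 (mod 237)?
163

gcd(16, 237) = 1, so the inverse exists.
Extended Euclidean algorithm on (237, 16):
237 = 14 × 16 + 13  ⟹  13 = (1)·237 + (-14)·16
16 = 1 × 13 + 3  ⟹  3 = (-1)·237 + (15)·16
13 = 4 × 3 + 1  ⟹  1 = (5)·237 + (-74)·16
So (-74)·16 ≡ 1 (mod 237), i.e. 16^(-1) ≡ -74 ≡ 163 (mod 237).
Check: 16 × 163 = 2608 ≡ 1 (mod 237)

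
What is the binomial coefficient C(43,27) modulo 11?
8

Using Lucas' theorem:
Write n=43 and k=27 in base 11:
n in base 11: [3, 10]
k in base 11: [2, 5]
C(43,27) mod 11 = ∏ C(n_i, k_i) mod 11
Digit binomials (mod 11): C(3,2) = 3; C(10,5) = 252 ≡ 10
Product: 3 × 10 = 30 ≡ 8 (mod 11)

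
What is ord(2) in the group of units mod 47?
23

47 is prime, so ord(2) divides φ(47) = 46.
Divisors of 46: 1, 2, 23, 46.
Repeated squaring: 2^1 ≡ 2, 2^2 ≡ 4, 2^4 ≡ 16, 2^8 ≡ 21, 2^16 ≡ 18, 2^32 ≡ 42 (mod 47).
Test 2^d mod 47 for each divisor d in increasing order:
2^1 ≡ 2
2^2 ≡ 4
2^23 = 2^16·2^4·2^2·2^1 ≡ 1  ← first divisor giving 1
The order is 23.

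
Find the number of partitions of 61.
1121505

p(n) counts ways to write n as a sum of positive integers (order ignored).
Euler's pentagonal recurrence: p(k) = p(k-1) + p(k-2) - p(k-5) - p(k-7) + p(k-12) + p(k-15) - ... (offsets j(3j∓1)/2, signs ++--, p(0)=1, p(<0)=0).
DP table for k = 0..60: p(0)=1, p(1)=1, p(2)=2, p(3)=3, p(4)=5, p(5)=7, p(6)=11, p(7)=15, p(8)=22, p(9)=30, p(10)=42, p(11)=56, p(12)=77, p(13)=101, p(14)=135, p(15)=176, p(16)=231, p(17)=297, p(18)=385, p(19)=490, p(20)=627, p(21)=792, p(22)=1002, p(23)=1255, p(24)=1575, p(25)=1958, p(26)=2436, p(27)=3010, p(28)=3718, p(29)=4565, p(30)=5604, p(31)=6842, p(32)=8349, p(33)=10143, p(34)=12310, p(35)=14883, p(36)=17977, p(37)=21637, p(38)=26015, p(39)=31185, p(40)=37338, p(41)=44583, p(42)=53174, p(43)=63261, p(44)=75175, p(45)=89134, p(46)=105558, p(47)=124754, p(48)=147273, p(49)=173525, p(50)=204226, p(51)=239943, p(52)=281589, p(53)=329931, p(54)=386155, p(55)=451276, p(56)=526823, p(57)=614154, p(58)=715220, p(59)=831820, p(60)=966467.
Final step: p(61) = p(60) + p(59) - p(56) - p(54) + p(49) + p(46) - p(39) - p(35) + p(26) + p(21) - p(10) - p(4)
= 966467 + 831820 - 526823 - 386155 + 173525 + 105558 - 31185 - 14883 + 2436 + 792 - 42 - 5
= 1121505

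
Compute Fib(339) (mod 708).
506

Matrix identity: Q^n = [[F_(n+1), F_n], [F_n, F_(n-1)]] with Q = [[1,1],[1,0]].
n = 339 = 101010011₂. Square-and-multiply, entries mod 708:
Q^1 = [[1,1],[1,0]]
Q^2 = (Q^1)² = [[2,1],[1,1]]
Q^5 = (Q^2)²·Q = [[8,5],[5,3]]
Q^10 = (Q^5)² = [[89,55],[55,34]]
Q^21 = (Q^10)²·Q = [[11,326],[326,393]]
Q^42 = (Q^21)² = [[197,16],[16,181]]
Q^84 = (Q^42)² = [[125,384],[384,449]]
Q^169 = (Q^84)²·Q = [[469,241],[241,228]]
Q^339 = (Q^169)²·Q = [[687,506],[506,181]]
F_339 mod 708 = Q^339[0][1] = 506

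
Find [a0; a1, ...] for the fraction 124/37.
[3; 2, 1, 5, 2]

Euclidean algorithm steps:
124 = 3 × 37 + 13
37 = 2 × 13 + 11
13 = 1 × 11 + 2
11 = 5 × 2 + 1
2 = 2 × 1 + 0
Continued fraction: [3; 2, 1, 5, 2]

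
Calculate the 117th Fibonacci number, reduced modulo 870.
92

Matrix identity: Q^n = [[F_(n+1), F_n], [F_n, F_(n-1)]] with Q = [[1,1],[1,0]].
n = 117 = 1110101₂. Square-and-multiply, entries mod 870:
Q^1 = [[1,1],[1,0]]
Q^3 = (Q^1)²·Q = [[3,2],[2,1]]
Q^7 = (Q^3)²·Q = [[21,13],[13,8]]
Q^14 = (Q^7)² = [[610,377],[377,233]]
Q^29 = (Q^14)²·Q = [[320,59],[59,261]]
Q^58 = (Q^29)² = [[611,349],[349,262]]
Q^117 = (Q^58)²·Q = [[269,92],[92,177]]
F_117 mod 870 = Q^117[0][1] = 92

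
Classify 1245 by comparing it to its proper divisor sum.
deficient

Proper divisors of 1245: sum = 1 + 3 + 5 + 15 + 83 + 249 + 415 = 771
Since 771 < 1245, 1245 is deficient.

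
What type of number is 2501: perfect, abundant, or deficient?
deficient

Proper divisors of 2501: sum = 1 + 41 + 61 = 103
Since 103 < 2501, 2501 is deficient.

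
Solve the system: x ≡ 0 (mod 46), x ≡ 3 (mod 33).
828

Using Chinese Remainder Theorem:
M = 46 × 33 = 1518
M1 = 33, M2 = 46
y1 = 33^(-1) mod 46 = 7
y2 = 46^(-1) mod 33 = 28
x = (0×33×7 + 3×46×28) mod 1518 = 828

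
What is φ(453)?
300

453 = 3 × 151
φ(n) = n × ∏(1 - 1/p) for each prime p dividing n
φ(453) = 453 × (1 - 1/3) × (1 - 1/151) = 300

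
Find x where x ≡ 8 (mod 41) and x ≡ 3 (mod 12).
459

Using Chinese Remainder Theorem:
M = 41 × 12 = 492
M1 = 12, M2 = 41
y1 = 12^(-1) mod 41 = 24
y2 = 41^(-1) mod 12 = 5
x = (8×12×24 + 3×41×5) mod 492 = 459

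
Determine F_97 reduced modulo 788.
577

Matrix identity: Q^n = [[F_(n+1), F_n], [F_n, F_(n-1)]] with Q = [[1,1],[1,0]].
n = 97 = 1100001₂. Square-and-multiply, entries mod 788:
Q^1 = [[1,1],[1,0]]
Q^3 = (Q^1)²·Q = [[3,2],[2,1]]
Q^6 = (Q^3)² = [[13,8],[8,5]]
Q^12 = (Q^6)² = [[233,144],[144,89]]
Q^24 = (Q^12)² = [[165,664],[664,289]]
Q^48 = (Q^24)² = [[49,440],[440,397]]
Q^97 = (Q^48)²·Q = [[605,577],[577,28]]
F_97 mod 788 = Q^97[0][1] = 577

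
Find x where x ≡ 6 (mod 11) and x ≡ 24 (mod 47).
259

Using Chinese Remainder Theorem:
M = 11 × 47 = 517
M1 = 47, M2 = 11
y1 = 47^(-1) mod 11 = 4
y2 = 11^(-1) mod 47 = 30
x = (6×47×4 + 24×11×30) mod 517 = 259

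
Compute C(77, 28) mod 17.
0

Using Lucas' theorem:
Write n=77 and k=28 in base 17:
n in base 17: [4, 9]
k in base 17: [1, 11]
C(77,28) mod 17 = ∏ C(n_i, k_i) mod 17
Digit binomials (mod 17): C(4,1) = 4; C(9,11) = 0 (k_i > n_i)
Product: 4 × 0 = 0 ≡ 0 (mod 17)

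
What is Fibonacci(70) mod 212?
179

Matrix identity: Q^n = [[F_(n+1), F_n], [F_n, F_(n-1)]] with Q = [[1,1],[1,0]].
n = 70 = 1000110₂. Square-and-multiply, entries mod 212:
Q^1 = [[1,1],[1,0]]
Q^2 = (Q^1)² = [[2,1],[1,1]]
Q^4 = (Q^2)² = [[5,3],[3,2]]
Q^8 = (Q^4)² = [[34,21],[21,13]]
Q^17 = (Q^8)²·Q = [[40,113],[113,139]]
Q^35 = (Q^17)²·Q = [[40,165],[165,87]]
Q^70 = (Q^35)² = [[205,179],[179,26]]
F_70 mod 212 = Q^70[0][1] = 179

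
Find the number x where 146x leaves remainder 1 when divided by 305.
211

gcd(146, 305) = 1, so the inverse exists.
Extended Euclidean algorithm on (305, 146):
305 = 2 × 146 + 13  ⟹  13 = (1)·305 + (-2)·146
146 = 11 × 13 + 3  ⟹  3 = (-11)·305 + (23)·146
13 = 4 × 3 + 1  ⟹  1 = (45)·305 + (-94)·146
So (-94)·146 ≡ 1 (mod 305), i.e. 146^(-1) ≡ -94 ≡ 211 (mod 305).
Check: 146 × 211 = 30806 ≡ 1 (mod 305)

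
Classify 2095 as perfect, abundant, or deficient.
deficient

Proper divisors of 2095: sum = 1 + 5 + 419 = 425
Since 425 < 2095, 2095 is deficient.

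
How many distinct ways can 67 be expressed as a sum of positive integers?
2679689

p(n) counts ways to write n as a sum of positive integers (order ignored).
Euler's pentagonal recurrence: p(k) = p(k-1) + p(k-2) - p(k-5) - p(k-7) + p(k-12) + p(k-15) - ... (offsets j(3j∓1)/2, signs ++--, p(0)=1, p(<0)=0).
DP table for k = 0..66: p(0)=1, p(1)=1, p(2)=2, p(3)=3, p(4)=5, p(5)=7, p(6)=11, p(7)=15, p(8)=22, p(9)=30, p(10)=42, p(11)=56, p(12)=77, p(13)=101, p(14)=135, p(15)=176, p(16)=231, p(17)=297, p(18)=385, p(19)=490, p(20)=627, p(21)=792, p(22)=1002, p(23)=1255, p(24)=1575, p(25)=1958, p(26)=2436, p(27)=3010, p(28)=3718, p(29)=4565, p(30)=5604, p(31)=6842, p(32)=8349, p(33)=10143, p(34)=12310, p(35)=14883, p(36)=17977, p(37)=21637, p(38)=26015, p(39)=31185, p(40)=37338, p(41)=44583, p(42)=53174, p(43)=63261, p(44)=75175, p(45)=89134, p(46)=105558, p(47)=124754, p(48)=147273, p(49)=173525, p(50)=204226, p(51)=239943, p(52)=281589, p(53)=329931, p(54)=386155, p(55)=451276, p(56)=526823, p(57)=614154, p(58)=715220, p(59)=831820, p(60)=966467, p(61)=1121505, p(62)=1300156, p(63)=1505499, p(64)=1741630, p(65)=2012558, p(66)=2323520.
Final step: p(67) = p(66) + p(65) - p(62) - p(60) + p(55) + p(52) - p(45) - p(41) + p(32) + p(27) - p(16) - p(10)
= 2323520 + 2012558 - 1300156 - 966467 + 451276 + 281589 - 89134 - 44583 + 8349 + 3010 - 231 - 42
= 2679689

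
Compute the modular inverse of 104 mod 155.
79

gcd(104, 155) = 1, so the inverse exists.
Extended Euclidean algorithm on (155, 104):
155 = 1 × 104 + 51  ⟹  51 = (1)·155 + (-1)·104
104 = 2 × 51 + 2  ⟹  2 = (-2)·155 + (3)·104
51 = 25 × 2 + 1  ⟹  1 = (51)·155 + (-76)·104
So (-76)·104 ≡ 1 (mod 155), i.e. 104^(-1) ≡ -76 ≡ 79 (mod 155).
Check: 104 × 79 = 8216 ≡ 1 (mod 155)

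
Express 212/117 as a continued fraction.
[1; 1, 4, 3, 7]

Euclidean algorithm steps:
212 = 1 × 117 + 95
117 = 1 × 95 + 22
95 = 4 × 22 + 7
22 = 3 × 7 + 1
7 = 7 × 1 + 0
Continued fraction: [1; 1, 4, 3, 7]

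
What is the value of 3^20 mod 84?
9

Repeated squaring. Binary of 20 = 10100.
3^1 ≡ 3 (mod 84); 3^2 ≡ 9 (mod 84); 3^4 ≡ 81 (mod 84); 3^8 ≡ 9 (mod 84); 3^16 ≡ 81 (mod 84)
3^20 = 3^4 × 3^16 ≡ 9 (mod 84)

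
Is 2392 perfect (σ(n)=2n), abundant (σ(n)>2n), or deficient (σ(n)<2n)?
abundant

Proper divisors of 2392: sum = 1 + 2 + 4 + 8 + 13 + 23 + 26 + 46 + 52 + 92 + 104 + 184 + 299 + 598 + 1196 = 2648
Since 2648 > 2392, 2392 is abundant.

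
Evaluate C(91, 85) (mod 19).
8

Using Lucas' theorem:
Write n=91 and k=85 in base 19:
n in base 19: [4, 15]
k in base 19: [4, 9]
C(91,85) mod 19 = ∏ C(n_i, k_i) mod 19
Digit binomials (mod 19): C(4,4) = 1; C(15,9) = 5005 ≡ 8
Product: 1 × 8 = 8 ≡ 8 (mod 19)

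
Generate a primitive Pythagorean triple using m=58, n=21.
(2923, 2436, 3805)

Euclid's formula: a = m² - n², b = 2mn, c = m² + n²
m = 58, n = 21
a = 58² - 21² = 3364 - 441 = 2923
b = 2 × 58 × 21 = 2436
c = 58² + 21² = 3364 + 441 = 3805
Verification: 2923² + 2436² = 8543929 + 5934096 = 14478025 = 3805² ✓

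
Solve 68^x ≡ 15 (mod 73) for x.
43

Baby-step giant-step with step n = ⌈√73⌉ = 9.
Baby steps 68^j mod 73 (j:value) for j=0..8: 0:1, 1:68, 2:25, 3:21, 4:41, 5:14, 6:3, 7:58, 8:2.
Giant-step multiplier: 68^(-9) ≡ 68^(72-9) = 68^63 ≡ 51 (mod 73).
Giant steps γ_i = 15·51^i mod 73: γ_0=15, γ_1=35, γ_2=33, γ_3=4, γ_4=58 (in table at j=7).
x = i·n + j = 4·9 + 7 = 43.
Check: 68^43 ≡ 15 (mod 73).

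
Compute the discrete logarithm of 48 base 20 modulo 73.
70

Baby-step giant-step with step n = ⌈√73⌉ = 9.
Baby steps 20^j mod 73 (j:value) for j=0..8: 0:1, 1:20, 2:35, 3:43, 4:57, 5:45, 6:24, 7:42, 8:37.
Giant-step multiplier: 20^(-9) ≡ 20^(72-9) = 20^63 ≡ 22 (mod 73).
Giant steps γ_i = 48·22^i mod 73: γ_0=48, γ_1=34, γ_2=18, γ_3=31, γ_4=25, γ_5=39, γ_6=55, γ_7=42 (in table at j=7).
x = i·n + j = 7·9 + 7 = 70.
Check: 20^70 ≡ 48 (mod 73).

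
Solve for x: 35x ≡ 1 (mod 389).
289

gcd(35, 389) = 1, so the inverse exists.
Extended Euclidean algorithm on (389, 35):
389 = 11 × 35 + 4  ⟹  4 = (1)·389 + (-11)·35
35 = 8 × 4 + 3  ⟹  3 = (-8)·389 + (89)·35
4 = 1 × 3 + 1  ⟹  1 = (9)·389 + (-100)·35
So (-100)·35 ≡ 1 (mod 389), i.e. 35^(-1) ≡ -100 ≡ 289 (mod 389).
Check: 35 × 289 = 10115 ≡ 1 (mod 389)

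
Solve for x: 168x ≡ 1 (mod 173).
69

gcd(168, 173) = 1, so the inverse exists.
Extended Euclidean algorithm on (173, 168):
173 = 1 × 168 + 5  ⟹  5 = (1)·173 + (-1)·168
168 = 33 × 5 + 3  ⟹  3 = (-33)·173 + (34)·168
5 = 1 × 3 + 2  ⟹  2 = (34)·173 + (-35)·168
3 = 1 × 2 + 1  ⟹  1 = (-67)·173 + (69)·168
So (69)·168 ≡ 1 (mod 173), i.e. 168^(-1) ≡ 69 (mod 173).
Check: 168 × 69 = 11592 ≡ 1 (mod 173)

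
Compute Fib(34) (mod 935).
322

Matrix identity: Q^n = [[F_(n+1), F_n], [F_n, F_(n-1)]] with Q = [[1,1],[1,0]].
n = 34 = 100010₂. Square-and-multiply, entries mod 935:
Q^1 = [[1,1],[1,0]]
Q^2 = (Q^1)² = [[2,1],[1,1]]
Q^4 = (Q^2)² = [[5,3],[3,2]]
Q^8 = (Q^4)² = [[34,21],[21,13]]
Q^17 = (Q^8)²·Q = [[714,662],[662,52]]
Q^34 = (Q^17)² = [[885,322],[322,563]]
F_34 mod 935 = Q^34[0][1] = 322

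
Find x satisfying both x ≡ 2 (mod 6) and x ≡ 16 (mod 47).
110

Using Chinese Remainder Theorem:
M = 6 × 47 = 282
M1 = 47, M2 = 6
y1 = 47^(-1) mod 6 = 5
y2 = 6^(-1) mod 47 = 8
x = (2×47×5 + 16×6×8) mod 282 = 110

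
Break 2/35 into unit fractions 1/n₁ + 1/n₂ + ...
1/18 + 1/630

Greedy algorithm:
2/35: ceiling(35/2) = 18, use 1/18
1/630: ceiling(630/1) = 630, use 1/630
Result: 2/35 = 1/18 + 1/630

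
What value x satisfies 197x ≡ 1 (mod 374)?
131

gcd(197, 374) = 1, so the inverse exists.
Extended Euclidean algorithm on (374, 197):
374 = 1 × 197 + 177  ⟹  177 = (1)·374 + (-1)·197
197 = 1 × 177 + 20  ⟹  20 = (-1)·374 + (2)·197
177 = 8 × 20 + 17  ⟹  17 = (9)·374 + (-17)·197
20 = 1 × 17 + 3  ⟹  3 = (-10)·374 + (19)·197
17 = 5 × 3 + 2  ⟹  2 = (59)·374 + (-112)·197
3 = 1 × 2 + 1  ⟹  1 = (-69)·374 + (131)·197
So (131)·197 ≡ 1 (mod 374), i.e. 197^(-1) ≡ 131 (mod 374).
Check: 197 × 131 = 25807 ≡ 1 (mod 374)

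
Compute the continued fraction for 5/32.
[0; 6, 2, 2]

Euclidean algorithm steps:
5 = 0 × 32 + 5
32 = 6 × 5 + 2
5 = 2 × 2 + 1
2 = 2 × 1 + 0
Continued fraction: [0; 6, 2, 2]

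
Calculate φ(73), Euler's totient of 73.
72

73 = 73
φ(n) = n × ∏(1 - 1/p) for each prime p dividing n
φ(73) = 73 × (1 - 1/73) = 72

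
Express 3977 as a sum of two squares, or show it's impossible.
16² + 61² (a=16, b=61)

Factorization: 3977 = 41 × 97
By Fermat: n is sum of two squares iff every prime p ≡ 3 (mod 4) appears to even power.
All primes ≡ 3 (mod 4) appear to even power.
Search a = 0, 1, 2, … for 3977 - a² a perfect square: first hit at a = 16: 3977 - 256 = 3721 = 61².
3977 = 16² + 61² = 256 + 3721 ✓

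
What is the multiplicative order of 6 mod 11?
10

11 is prime, so ord(6) divides φ(11) = 10.
Divisors of 10: 1, 2, 5, 10.
Repeated squaring: 6^1 ≡ 6, 6^2 ≡ 3, 6^4 ≡ 9, 6^8 ≡ 4 (mod 11).
Test 6^d mod 11 for each divisor d in increasing order:
6^1 ≡ 6
6^2 ≡ 3
6^5 = 6^4·6^1 ≡ 10
6^10 = 6^8·6^2 ≡ 1  ← first divisor giving 1
The order is 10.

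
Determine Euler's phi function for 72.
24

72 = 2^3 × 3^2
φ(n) = n × ∏(1 - 1/p) for each prime p dividing n
φ(72) = 72 × (1 - 1/2) × (1 - 1/3) = 24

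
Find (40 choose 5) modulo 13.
0

Using Lucas' theorem:
Write n=40 and k=5 in base 13:
n in base 13: [3, 1]
k in base 13: [0, 5]
C(40,5) mod 13 = ∏ C(n_i, k_i) mod 13
Digit binomials (mod 13): C(3,0) = 1; C(1,5) = 0 (k_i > n_i)
Product: 1 × 0 = 0 ≡ 0 (mod 13)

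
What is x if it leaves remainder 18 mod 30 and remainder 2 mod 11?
288

Using Chinese Remainder Theorem:
M = 30 × 11 = 330
M1 = 11, M2 = 30
y1 = 11^(-1) mod 30 = 11
y2 = 30^(-1) mod 11 = 7
x = (18×11×11 + 2×30×7) mod 330 = 288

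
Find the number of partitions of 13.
101

p(n) counts ways to write n as a sum of positive integers (order ignored).
Euler's pentagonal recurrence: p(k) = p(k-1) + p(k-2) - p(k-5) - p(k-7) + p(k-12) + p(k-15) - ... (offsets j(3j∓1)/2, signs ++--, p(0)=1, p(<0)=0).
DP table for k = 0..12: p(0)=1, p(1)=1, p(2)=2, p(3)=3, p(4)=5, p(5)=7, p(6)=11, p(7)=15, p(8)=22, p(9)=30, p(10)=42, p(11)=56, p(12)=77.
Final step: p(13) = p(12) + p(11) - p(8) - p(6) + p(1)
= 77 + 56 - 22 - 11 + 1
= 101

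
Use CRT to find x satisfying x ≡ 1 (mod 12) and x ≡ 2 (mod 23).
25

Using Chinese Remainder Theorem:
M = 12 × 23 = 276
M1 = 23, M2 = 12
y1 = 23^(-1) mod 12 = 11
y2 = 12^(-1) mod 23 = 2
x = (1×23×11 + 2×12×2) mod 276 = 25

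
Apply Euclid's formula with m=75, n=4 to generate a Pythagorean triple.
(5609, 600, 5641)

Euclid's formula: a = m² - n², b = 2mn, c = m² + n²
m = 75, n = 4
a = 75² - 4² = 5625 - 16 = 5609
b = 2 × 75 × 4 = 600
c = 75² + 4² = 5625 + 16 = 5641
Verification: 5609² + 600² = 31460881 + 360000 = 31820881 = 5641² ✓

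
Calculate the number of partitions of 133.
7346629512

p(n) counts ways to write n as a sum of positive integers (order ignored).
Euler's pentagonal recurrence: p(k) = p(k-1) + p(k-2) - p(k-5) - p(k-7) + p(k-12) + p(k-15) - ... (offsets j(3j∓1)/2, signs ++--, p(0)=1, p(<0)=0).
DP table for k = 0..132: p(0)=1, p(1)=1, p(2)=2, p(3)=3, p(4)=5, p(5)=7, p(6)=11, p(7)=15, p(8)=22, p(9)=30, p(10)=42, p(11)=56, p(12)=77, p(13)=101, p(14)=135, p(15)=176, p(16)=231, p(17)=297, p(18)=385, p(19)=490, p(20)=627, p(21)=792, p(22)=1002, p(23)=1255, p(24)=1575, p(25)=1958, p(26)=2436, p(27)=3010, p(28)=3718, p(29)=4565, p(30)=5604, p(31)=6842, p(32)=8349, p(33)=10143, p(34)=12310, p(35)=14883, p(36)=17977, p(37)=21637, p(38)=26015, p(39)=31185, p(40)=37338, p(41)=44583, p(42)=53174, p(43)=63261, p(44)=75175, p(45)=89134, p(46)=105558, p(47)=124754, p(48)=147273, p(49)=173525, p(50)=204226, p(51)=239943, p(52)=281589, p(53)=329931, p(54)=386155, p(55)=451276, p(56)=526823, p(57)=614154, p(58)=715220, p(59)=831820, p(60)=966467, p(61)=1121505, p(62)=1300156, p(63)=1505499, p(64)=1741630, p(65)=2012558, p(66)=2323520, p(67)=2679689, p(68)=3087735, p(69)=3554345, p(70)=4087968, p(71)=4697205, p(72)=5392783, p(73)=6185689, p(74)=7089500, p(75)=8118264, p(76)=9289091, p(77)=10619863, p(78)=12132164, p(79)=13848650, p(80)=15796476, p(81)=18004327, p(82)=20506255, p(83)=23338469, p(84)=26543660, p(85)=30167357, p(86)=34262962, p(87)=38887673, p(88)=44108109, p(89)=49995925, p(90)=56634173, p(91)=64112359, p(92)=72533807, p(93)=82010177, p(94)=92669720, p(95)=104651419, p(96)=118114304, p(97)=133230930, p(98)=150198136, p(99)=169229875, p(100)=190569292, p(101)=214481126, p(102)=241265379, p(103)=271248950, p(104)=304801365, p(105)=342325709, p(106)=384276336, p(107)=431149389, p(108)=483502844, p(109)=541946240, p(110)=607163746, p(111)=679903203, p(112)=761002156, p(113)=851376628, p(114)=952050665, p(115)=1064144451, p(116)=1188908248, p(117)=1327710076, p(118)=1482074143, p(119)=1653668665, p(120)=1844349560, p(121)=2056148051, p(122)=2291320912, p(123)=2552338241, p(124)=2841940500, p(125)=3163127352, p(126)=3519222692, p(127)=3913864295, p(128)=4351078600, p(129)=4835271870, p(130)=5371315400, p(131)=5964539504, p(132)=6620830889.
Final step: p(133) = p(132) + p(131) - p(128) - p(126) + p(121) + p(118) - p(111) - p(107) + p(98) + p(93) - p(82) - p(76) + p(63) + p(56) - p(41) - p(33) + p(16) + p(7)
= 6620830889 + 5964539504 - 4351078600 - 3519222692 + 2056148051 + 1482074143 - 679903203 - 431149389 + 150198136 + 82010177 - 20506255 - 9289091 + 1505499 + 526823 - 44583 - 10143 + 231 + 15
= 7346629512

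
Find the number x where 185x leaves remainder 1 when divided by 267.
140

gcd(185, 267) = 1, so the inverse exists.
Extended Euclidean algorithm on (267, 185):
267 = 1 × 185 + 82  ⟹  82 = (1)·267 + (-1)·185
185 = 2 × 82 + 21  ⟹  21 = (-2)·267 + (3)·185
82 = 3 × 21 + 19  ⟹  19 = (7)·267 + (-10)·185
21 = 1 × 19 + 2  ⟹  2 = (-9)·267 + (13)·185
19 = 9 × 2 + 1  ⟹  1 = (88)·267 + (-127)·185
So (-127)·185 ≡ 1 (mod 267), i.e. 185^(-1) ≡ -127 ≡ 140 (mod 267).
Check: 185 × 140 = 25900 ≡ 1 (mod 267)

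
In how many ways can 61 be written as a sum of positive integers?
1121505

p(n) counts ways to write n as a sum of positive integers (order ignored).
Euler's pentagonal recurrence: p(k) = p(k-1) + p(k-2) - p(k-5) - p(k-7) + p(k-12) + p(k-15) - ... (offsets j(3j∓1)/2, signs ++--, p(0)=1, p(<0)=0).
DP table for k = 0..60: p(0)=1, p(1)=1, p(2)=2, p(3)=3, p(4)=5, p(5)=7, p(6)=11, p(7)=15, p(8)=22, p(9)=30, p(10)=42, p(11)=56, p(12)=77, p(13)=101, p(14)=135, p(15)=176, p(16)=231, p(17)=297, p(18)=385, p(19)=490, p(20)=627, p(21)=792, p(22)=1002, p(23)=1255, p(24)=1575, p(25)=1958, p(26)=2436, p(27)=3010, p(28)=3718, p(29)=4565, p(30)=5604, p(31)=6842, p(32)=8349, p(33)=10143, p(34)=12310, p(35)=14883, p(36)=17977, p(37)=21637, p(38)=26015, p(39)=31185, p(40)=37338, p(41)=44583, p(42)=53174, p(43)=63261, p(44)=75175, p(45)=89134, p(46)=105558, p(47)=124754, p(48)=147273, p(49)=173525, p(50)=204226, p(51)=239943, p(52)=281589, p(53)=329931, p(54)=386155, p(55)=451276, p(56)=526823, p(57)=614154, p(58)=715220, p(59)=831820, p(60)=966467.
Final step: p(61) = p(60) + p(59) - p(56) - p(54) + p(49) + p(46) - p(39) - p(35) + p(26) + p(21) - p(10) - p(4)
= 966467 + 831820 - 526823 - 386155 + 173525 + 105558 - 31185 - 14883 + 2436 + 792 - 42 - 5
= 1121505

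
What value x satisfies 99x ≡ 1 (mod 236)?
31

gcd(99, 236) = 1, so the inverse exists.
Extended Euclidean algorithm on (236, 99):
236 = 2 × 99 + 38  ⟹  38 = (1)·236 + (-2)·99
99 = 2 × 38 + 23  ⟹  23 = (-2)·236 + (5)·99
38 = 1 × 23 + 15  ⟹  15 = (3)·236 + (-7)·99
23 = 1 × 15 + 8  ⟹  8 = (-5)·236 + (12)·99
15 = 1 × 8 + 7  ⟹  7 = (8)·236 + (-19)·99
8 = 1 × 7 + 1  ⟹  1 = (-13)·236 + (31)·99
So (31)·99 ≡ 1 (mod 236), i.e. 99^(-1) ≡ 31 (mod 236).
Check: 99 × 31 = 3069 ≡ 1 (mod 236)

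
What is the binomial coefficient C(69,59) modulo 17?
0

Using Lucas' theorem:
Write n=69 and k=59 in base 17:
n in base 17: [4, 1]
k in base 17: [3, 8]
C(69,59) mod 17 = ∏ C(n_i, k_i) mod 17
Digit binomials (mod 17): C(4,3) = 4; C(1,8) = 0 (k_i > n_i)
Product: 4 × 0 = 0 ≡ 0 (mod 17)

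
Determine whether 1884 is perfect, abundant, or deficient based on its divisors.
abundant

Proper divisors of 1884: sum = 1 + 2 + 3 + 4 + 6 + 12 + 157 + 314 + 471 + 628 + 942 = 2540
Since 2540 > 1884, 1884 is abundant.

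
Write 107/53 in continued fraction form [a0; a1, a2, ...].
[2; 53]

Euclidean algorithm steps:
107 = 2 × 53 + 1
53 = 53 × 1 + 0
Continued fraction: [2; 53]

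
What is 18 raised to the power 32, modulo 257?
241

Repeated squaring. Binary of 32 = 100000.
18^1 ≡ 18 (mod 257); 18^2 ≡ 67 (mod 257); 18^4 ≡ 120 (mod 257); 18^8 ≡ 8 (mod 257); 18^16 ≡ 64 (mod 257); 18^32 ≡ 241 (mod 257)
18^32 = 18^32 ≡ 241 (mod 257)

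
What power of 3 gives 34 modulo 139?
6

Baby-step giant-step with step n = ⌈√139⌉ = 12.
Baby steps 3^j mod 139 (j:value) for j=0..11: 0:1, 1:3, 2:9, 3:27, 4:81, 5:104, 6:34, 7:102, 8:28, 9:84, 10:113, 11:61.
h = 34 is already in the table at j=6, so x = 6.
Check: 3^6 ≡ 34 (mod 139).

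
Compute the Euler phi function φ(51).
32

51 = 3 × 17
φ(n) = n × ∏(1 - 1/p) for each prime p dividing n
φ(51) = 51 × (1 - 1/3) × (1 - 1/17) = 32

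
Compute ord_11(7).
10

11 is prime, so ord(7) divides φ(11) = 10.
Divisors of 10: 1, 2, 5, 10.
Repeated squaring: 7^1 ≡ 7, 7^2 ≡ 5, 7^4 ≡ 3, 7^8 ≡ 9 (mod 11).
Test 7^d mod 11 for each divisor d in increasing order:
7^1 ≡ 7
7^2 ≡ 5
7^5 = 7^4·7^1 ≡ 10
7^10 = 7^8·7^2 ≡ 1  ← first divisor giving 1
The order is 10.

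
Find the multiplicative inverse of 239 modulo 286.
73

gcd(239, 286) = 1, so the inverse exists.
Extended Euclidean algorithm on (286, 239):
286 = 1 × 239 + 47  ⟹  47 = (1)·286 + (-1)·239
239 = 5 × 47 + 4  ⟹  4 = (-5)·286 + (6)·239
47 = 11 × 4 + 3  ⟹  3 = (56)·286 + (-67)·239
4 = 1 × 3 + 1  ⟹  1 = (-61)·286 + (73)·239
So (73)·239 ≡ 1 (mod 286), i.e. 239^(-1) ≡ 73 (mod 286).
Check: 239 × 73 = 17447 ≡ 1 (mod 286)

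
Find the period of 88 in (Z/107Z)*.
106

107 is prime, so ord(88) divides φ(107) = 106.
Divisors of 106: 1, 2, 53, 106.
Repeated squaring: 88^1 ≡ 88, 88^2 ≡ 40, 88^4 ≡ 102, 88^8 ≡ 25, 88^16 ≡ 90, 88^32 ≡ 75, 88^64 ≡ 61 (mod 107).
Test 88^d mod 107 for each divisor d in increasing order:
88^1 ≡ 88
88^2 ≡ 40
88^53 = 88^32·88^16·88^4·88^1 ≡ 106
88^106 = 88^64·88^32·88^8·88^2 ≡ 1  ← first divisor giving 1
The order is 106.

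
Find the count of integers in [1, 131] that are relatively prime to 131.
130

131 = 131
φ(n) = n × ∏(1 - 1/p) for each prime p dividing n
φ(131) = 131 × (1 - 1/131) = 130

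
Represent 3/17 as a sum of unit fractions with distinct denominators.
1/6 + 1/102

Greedy algorithm:
3/17: ceiling(17/3) = 6, use 1/6
1/102: ceiling(102/1) = 102, use 1/102
Result: 3/17 = 1/6 + 1/102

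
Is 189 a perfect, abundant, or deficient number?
deficient

Proper divisors of 189: sum = 1 + 3 + 7 + 9 + 21 + 27 + 63 = 131
Since 131 < 189, 189 is deficient.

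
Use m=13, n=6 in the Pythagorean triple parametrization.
(133, 156, 205)

Euclid's formula: a = m² - n², b = 2mn, c = m² + n²
m = 13, n = 6
a = 13² - 6² = 169 - 36 = 133
b = 2 × 13 × 6 = 156
c = 13² + 6² = 169 + 36 = 205
Verification: 133² + 156² = 17689 + 24336 = 42025 = 205² ✓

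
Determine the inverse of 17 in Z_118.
7

gcd(17, 118) = 1, so the inverse exists.
Extended Euclidean algorithm on (118, 17):
118 = 6 × 17 + 16  ⟹  16 = (1)·118 + (-6)·17
17 = 1 × 16 + 1  ⟹  1 = (-1)·118 + (7)·17
So (7)·17 ≡ 1 (mod 118), i.e. 17^(-1) ≡ 7 (mod 118).
Check: 17 × 7 = 119 ≡ 1 (mod 118)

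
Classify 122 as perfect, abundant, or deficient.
deficient

Proper divisors of 122: sum = 1 + 2 + 61 = 64
Since 64 < 122, 122 is deficient.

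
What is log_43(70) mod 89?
27

Baby-step giant-step with step n = ⌈√89⌉ = 10.
Baby steps 43^j mod 89 (j:value) for j=0..9: 0:1, 1:43, 2:69, 3:30, 4:44, 5:23, 6:10, 7:74, 8:67, 9:33.
Giant-step multiplier: 43^(-10) ≡ 43^(88-10) = 43^78 ≡ 71 (mod 89).
Giant steps γ_i = 70·71^i mod 89: γ_0=70, γ_1=75, γ_2=74 (in table at j=7).
x = i·n + j = 2·10 + 7 = 27.
Check: 43^27 ≡ 70 (mod 89).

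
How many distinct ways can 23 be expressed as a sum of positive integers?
1255

p(n) counts ways to write n as a sum of positive integers (order ignored).
Euler's pentagonal recurrence: p(k) = p(k-1) + p(k-2) - p(k-5) - p(k-7) + p(k-12) + p(k-15) - ... (offsets j(3j∓1)/2, signs ++--, p(0)=1, p(<0)=0).
DP table for k = 0..22: p(0)=1, p(1)=1, p(2)=2, p(3)=3, p(4)=5, p(5)=7, p(6)=11, p(7)=15, p(8)=22, p(9)=30, p(10)=42, p(11)=56, p(12)=77, p(13)=101, p(14)=135, p(15)=176, p(16)=231, p(17)=297, p(18)=385, p(19)=490, p(20)=627, p(21)=792, p(22)=1002.
Final step: p(23) = p(22) + p(21) - p(18) - p(16) + p(11) + p(8) - p(1)
= 1002 + 792 - 385 - 231 + 56 + 22 - 1
= 1255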